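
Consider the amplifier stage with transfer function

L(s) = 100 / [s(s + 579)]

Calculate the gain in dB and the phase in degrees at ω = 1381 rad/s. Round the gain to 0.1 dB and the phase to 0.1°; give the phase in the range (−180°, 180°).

At s = jω = j1381:
pole (s+579): 579 + j1381 → |·| = √(579²+1381²) = √2242402 ≈ 1497.5, ∠ = arctan(1381/579) ≈ 67.25°
pole at origin: |s| = 1381, ∠ = 90.00° (in denominator)
|L| = 100 / 2.068e+06 ≈ 4.8356e-05
Gain = 20 log₁₀(4.8356e-05) ≈ -86.31 dB
∠L = 0.00° − 157.25° = -157.25°

-86.3 dB, -157.3°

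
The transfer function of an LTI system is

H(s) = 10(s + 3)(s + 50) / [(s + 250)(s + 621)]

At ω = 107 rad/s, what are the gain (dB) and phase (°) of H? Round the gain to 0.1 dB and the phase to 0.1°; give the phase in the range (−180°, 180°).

-2.6 dB, 120.4°

At s = jω = j107:
zero (s+3): 3 + j107 → |·| = √(3²+107²) = √11458 ≈ 107.04, ∠ = arctan(107/3) ≈ 88.39°
zero (s+50): 50 + j107 → |·| = √(50²+107²) = √13949 ≈ 118.11, ∠ = arctan(107/50) ≈ 64.95°
pole (s+250): 250 + j107 → |·| = √(250²+107²) = √73949 ≈ 271.94, ∠ = arctan(107/250) ≈ 23.17°
pole (s+621): 621 + j107 → |·| = √(621²+107²) = √397090 ≈ 630.15, ∠ = arctan(107/621) ≈ 9.78°
|H| = 10 · 12642 / 1.7136e+05 ≈ 0.73775
Gain = 20 log₁₀(0.73775) ≈ -2.64 dB
∠H = 153.34° − 32.95° = 120.39°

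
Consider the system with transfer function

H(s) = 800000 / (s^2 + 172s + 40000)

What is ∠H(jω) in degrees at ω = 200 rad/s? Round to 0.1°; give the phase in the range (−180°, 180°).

-90.0°

At s = jω = j200:
quadratic: (j200)² + 172·j200 + 40000 = 0 + j34400 → |·| ≈ 34400, ∠ ≈ 90.00°
∠H = 0.00° − 90.00° = -90.00°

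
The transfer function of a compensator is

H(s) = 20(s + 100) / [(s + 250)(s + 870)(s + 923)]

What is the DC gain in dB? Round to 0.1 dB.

H(0) = 20·100 / (250·870·923) ≈ 9.9625e-06
20 log₁₀(9.9625e-06) ≈ -100.03 dB

-100.0 dB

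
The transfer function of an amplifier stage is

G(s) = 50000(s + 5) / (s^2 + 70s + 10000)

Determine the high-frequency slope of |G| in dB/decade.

-20 dB/decade

Each pole contributes −20 dB/decade at high frequency; each zero contributes +20 dB/decade.
Net: 1 zero(s) − 2 pole(s) → -20 dB/decade.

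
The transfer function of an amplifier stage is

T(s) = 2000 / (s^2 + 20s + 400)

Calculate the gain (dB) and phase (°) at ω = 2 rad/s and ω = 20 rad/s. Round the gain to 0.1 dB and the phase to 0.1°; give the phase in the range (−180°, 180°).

At s = jω = j2:
quadratic: (j2)² + 20·j2 + 400 = 396 + j40 → |·| ≈ 398.02, ∠ ≈ 5.77°
|T| = 2000 / 398.02 ≈ 5.0249
Gain = 20 log₁₀(5.0249) ≈ 14.02 dB
∠T = 0.00° − 5.77° = -5.77°

At s = jω = j20:
quadratic: (j20)² + 20·j20 + 400 = 0 + j400 → |·| ≈ 400, ∠ ≈ 90.00°
|T| = 2000 / 400 ≈ 5
Gain = 20 log₁₀(5) ≈ 13.98 dB
∠T = 0.00° − 90.00° = -90.00°

ω = 2: 14.0 dB, -5.8°; ω = 20: 14.0 dB, -90.0°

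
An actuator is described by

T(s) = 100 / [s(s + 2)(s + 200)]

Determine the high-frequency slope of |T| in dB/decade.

Each pole contributes −20 dB/decade at high frequency; each zero contributes +20 dB/decade.
Net: 0 zero(s) − 3 pole(s) → -60 dB/decade.

-60 dB/decade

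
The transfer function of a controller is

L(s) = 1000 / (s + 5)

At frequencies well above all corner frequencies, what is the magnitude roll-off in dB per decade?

Each pole contributes −20 dB/decade at high frequency; each zero contributes +20 dB/decade.
Net: 0 zero(s) − 1 pole(s) → -20 dB/decade.

-20 dB/decade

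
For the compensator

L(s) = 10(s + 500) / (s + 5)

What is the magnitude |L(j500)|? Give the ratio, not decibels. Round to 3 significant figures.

14.1

At s = jω = j500:
zero (s+500): 500 + j500 → |·| = √(500²+500²) = √500000 ≈ 707.11, ∠ = arctan(500/500) ≈ 45.00°
pole (s+5): 5 + j500 → |·| = √(5²+500²) = √250025 ≈ 500.02, ∠ = arctan(500/5) ≈ 89.43°
|L| = 10 · 707.11 / 500.02 ≈ 14.142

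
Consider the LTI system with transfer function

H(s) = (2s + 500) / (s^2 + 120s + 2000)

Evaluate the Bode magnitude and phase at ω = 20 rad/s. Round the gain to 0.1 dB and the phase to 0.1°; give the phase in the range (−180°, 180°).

Substitute s = j20:
Numerator: 2(j20) + 500 = 500 + j40
Denominator: (j20)^2 + 120(j20) + 2000 = 1600 + j2400
|N| = √(500² + 40²) ≈ 501.6, ∠N ≈ 4.57°
|D| = √(1600² + 2400²) ≈ 2884.4, ∠D ≈ 56.31°
|H| = 501.6 / 2884.4 ≈ 0.1739
Gain = 20 log₁₀(0.1739) ≈ -15.19 dB
∠H = 4.57° − 56.31° = -51.74°

-15.2 dB, -51.7°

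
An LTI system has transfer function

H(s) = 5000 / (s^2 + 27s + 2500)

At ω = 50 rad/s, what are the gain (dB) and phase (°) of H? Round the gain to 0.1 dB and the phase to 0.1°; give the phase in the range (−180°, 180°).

At s = jω = j50:
quadratic: (j50)² + 27·j50 + 2500 = 0 + j1350 → |·| ≈ 1350, ∠ ≈ 90.00°
|H| = 5000 / 1350 ≈ 3.7037
Gain = 20 log₁₀(3.7037) ≈ 11.37 dB
∠H = 0.00° − 90.00° = -90.00°

11.4 dB, -90.0°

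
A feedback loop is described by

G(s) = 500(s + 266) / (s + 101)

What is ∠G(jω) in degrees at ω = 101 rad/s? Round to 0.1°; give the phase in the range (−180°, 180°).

-24.2°

At s = jω = j101:
zero (s+266): 266 + j101 → |·| = √(266²+101²) = √80957 ≈ 284.53, ∠ = arctan(101/266) ≈ 20.79°
pole (s+101): 101 + j101 → |·| = √(101²+101²) = √20402 ≈ 142.84, ∠ = arctan(101/101) ≈ 45.00°
∠G = 20.79° − 45.00° = -24.21°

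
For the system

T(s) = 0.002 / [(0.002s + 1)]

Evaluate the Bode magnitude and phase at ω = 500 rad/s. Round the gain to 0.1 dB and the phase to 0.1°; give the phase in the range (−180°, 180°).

-57.0 dB, -45.0°

At ω = 500 rad/s:
pole (1 + j500·0.002) = 1 + j1 → |·| ≈ 1.4142, ∠ ≈ 45.00°
|T| = 0.002 · 1 / (1.4142) ≈ 0.0014142
Gain = 20 log₁₀(0.0014142) ≈ -56.99 dB
∠T = (0°) − (45.00°) = -45.00°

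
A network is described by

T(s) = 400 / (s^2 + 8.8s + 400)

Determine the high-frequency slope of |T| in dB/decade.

-40 dB/decade

Each pole contributes −20 dB/decade at high frequency; each zero contributes +20 dB/decade.
Net: 0 zero(s) − 2 pole(s) → -40 dB/decade.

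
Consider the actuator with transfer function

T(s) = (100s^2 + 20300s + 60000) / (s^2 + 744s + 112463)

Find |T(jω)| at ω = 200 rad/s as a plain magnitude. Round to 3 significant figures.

Substitute s = j200:
Numerator: 100(j200)^2 + 20300(j200) + 60000 = -3940000 + j4060000
Denominator: (j200)^2 + 744(j200) + 112463 = 72463 + j148800
|N| = √(3940000² + 4060000²) ≈ 5.6575e+06, ∠N ≈ 134.14°
|D| = √(72463² + 148800²) ≈ 1.6551e+05, ∠D ≈ 64.03°
|T| = 5.6575e+06 / 1.6551e+05 ≈ 34.182

34.2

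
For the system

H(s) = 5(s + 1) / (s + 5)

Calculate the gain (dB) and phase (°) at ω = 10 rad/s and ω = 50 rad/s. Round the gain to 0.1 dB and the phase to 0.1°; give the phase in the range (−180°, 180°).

At s = jω = j10:
zero (s+1): 1 + j10 → |·| = √(1²+10²) = √101 ≈ 10.05, ∠ = arctan(10/1) ≈ 84.29°
pole (s+5): 5 + j10 → |·| = √(5²+10²) = √125 ≈ 11.18, ∠ = arctan(10/5) ≈ 63.43°
|H| = 5 · 10.05 / 11.18 ≈ 4.4946
Gain = 20 log₁₀(4.4946) ≈ 13.05 dB
∠H = 84.29° − 63.43° = 20.86°

At s = jω = j50:
zero (s+1): 1 + j50 → |·| = √(1²+50²) = √2501 ≈ 50.01, ∠ = arctan(50/1) ≈ 88.85°
pole (s+5): 5 + j50 → |·| = √(5²+50²) = √2525 ≈ 50.249, ∠ = arctan(50/5) ≈ 84.29°
|H| = 5 · 50.01 / 50.249 ≈ 4.9762
Gain = 20 log₁₀(4.9762) ≈ 13.94 dB
∠H = 88.85° − 84.29° = 4.56°

ω = 10: 13.1 dB, 20.9°; ω = 50: 13.9 dB, 4.6°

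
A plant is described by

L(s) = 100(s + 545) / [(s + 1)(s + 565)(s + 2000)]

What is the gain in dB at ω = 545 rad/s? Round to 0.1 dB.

-81.2 dB

At s = jω = j545:
zero (s+545): 545 + j545 → |·| = √(545²+545²) = √594050 ≈ 770.75, ∠ = arctan(545/545) ≈ 45.00°
pole (s+1): 1 + j545 → |·| = √(1²+545²) = √297026 ≈ 545, ∠ = arctan(545/1) ≈ 89.89°
pole (s+565): 565 + j545 → |·| = √(565²+545²) = √616250 ≈ 785.02, ∠ = arctan(545/565) ≈ 43.97°
pole (s+2000): 2000 + j545 → |·| = √(2000²+545²) = √4297025 ≈ 2072.9, ∠ = arctan(545/2000) ≈ 15.24°
|L| = 100 · 770.75 / 8.8686e+08 ≈ 8.6908e-05
Gain = 20 log₁₀(8.6908e-05) ≈ -81.22 dB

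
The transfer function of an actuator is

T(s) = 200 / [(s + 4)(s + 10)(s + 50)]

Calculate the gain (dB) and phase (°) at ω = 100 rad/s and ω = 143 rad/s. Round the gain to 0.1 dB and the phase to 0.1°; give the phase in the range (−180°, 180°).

ω = 100: -75.0 dB, 124.6°; ω = 143: -83.8 dB, 114.9°

At s = jω = j100:
pole (s+4): 4 + j100 → |·| = √(4²+100²) = √10016 ≈ 100.08, ∠ = arctan(100/4) ≈ 87.71°
pole (s+10): 10 + j100 → |·| = √(10²+100²) = √10100 ≈ 100.5, ∠ = arctan(100/10) ≈ 84.29°
pole (s+50): 50 + j100 → |·| = √(50²+100²) = √12500 ≈ 111.8, ∠ = arctan(100/50) ≈ 63.43°
|T| = 200 / 1.1245e+06 ≈ 0.00017786
Gain = 20 log₁₀(0.00017786) ≈ -75.00 dB
∠T = 0.00° − 235.43° = -235.43° ≡ 124.57° (principal value)

At s = jω = j143:
pole (s+4): 4 + j143 → |·| = √(4²+143²) = √20465 ≈ 143.06, ∠ = arctan(143/4) ≈ 88.40°
pole (s+10): 10 + j143 → |·| = √(10²+143²) = √20549 ≈ 143.35, ∠ = arctan(143/10) ≈ 86.00°
pole (s+50): 50 + j143 → |·| = √(50²+143²) = √22949 ≈ 151.49, ∠ = arctan(143/50) ≈ 70.73°
|T| = 200 / 3.1067e+06 ≈ 6.4377e-05
Gain = 20 log₁₀(6.4377e-05) ≈ -83.83 dB
∠T = 0.00° − 245.13° = -245.13° ≡ 114.87° (principal value)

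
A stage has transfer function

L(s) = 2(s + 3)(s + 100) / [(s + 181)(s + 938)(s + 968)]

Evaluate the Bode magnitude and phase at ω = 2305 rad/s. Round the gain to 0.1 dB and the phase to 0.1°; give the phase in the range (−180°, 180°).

At s = jω = j2305:
zero (s+3): 3 + j2305 → |·| = √(3²+2305²) = √5313034 ≈ 2305, ∠ = arctan(2305/3) ≈ 89.93°
zero (s+100): 100 + j2305 → |·| = √(100²+2305²) = √5323025 ≈ 2307.2, ∠ = arctan(2305/100) ≈ 87.52°
pole (s+181): 181 + j2305 → |·| = √(181²+2305²) = √5345786 ≈ 2312.1, ∠ = arctan(2305/181) ≈ 85.51°
pole (s+938): 938 + j2305 → |·| = √(938²+2305²) = √6192869 ≈ 2488.5, ∠ = arctan(2305/938) ≈ 67.86°
pole (s+968): 968 + j2305 → |·| = √(968²+2305²) = √6250049 ≈ 2500, ∠ = arctan(2305/968) ≈ 67.22°
|L| = 2 · 5.3181e+06 / 1.4384e+10 ≈ 0.00073945
Gain = 20 log₁₀(0.00073945) ≈ -62.62 dB
∠L = 177.45° − 220.59° = -43.14°

-62.6 dB, -43.1°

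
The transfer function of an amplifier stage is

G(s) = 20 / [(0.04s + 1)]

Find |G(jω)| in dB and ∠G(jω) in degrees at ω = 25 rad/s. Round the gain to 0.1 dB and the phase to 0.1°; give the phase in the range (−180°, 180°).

23.0 dB, -45.0°

At ω = 25 rad/s:
pole (1 + j25·0.04) = 1 + j1 → |·| ≈ 1.4142, ∠ ≈ 45.00°
|G| = 20 · 1 / (1.4142) ≈ 14.142
Gain = 20 log₁₀(14.142) ≈ 23.01 dB
∠G = (0°) − (45.00°) = -45.00°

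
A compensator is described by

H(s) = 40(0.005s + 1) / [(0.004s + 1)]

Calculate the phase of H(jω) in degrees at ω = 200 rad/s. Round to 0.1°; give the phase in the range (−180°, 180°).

6.3°

At ω = 200 rad/s:
zero (1 + j200·0.005) = 1 + j1 → |·| ≈ 1.4142, ∠ ≈ 45.00°
pole (1 + j200·0.004) = 1 + j0.8 → |·| ≈ 1.2806, ∠ ≈ 38.66°
∠H = (45.00°) − (38.66°) = 6.34°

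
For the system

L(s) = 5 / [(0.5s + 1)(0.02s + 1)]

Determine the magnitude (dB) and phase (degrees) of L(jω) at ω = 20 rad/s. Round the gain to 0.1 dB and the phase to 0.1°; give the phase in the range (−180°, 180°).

At ω = 20 rad/s:
pole (1 + j20·0.5) = 1 + j10 → |·| ≈ 10.05, ∠ ≈ 84.29°
pole (1 + j20·0.02) = 1 + j0.4 → |·| ≈ 1.077, ∠ ≈ 21.80°
|L| = 5 · 1 / (10.05 · 1.077) ≈ 0.46194
Gain = 20 log₁₀(0.46194) ≈ -6.71 dB
∠L = (0°) − (84.29° + 21.80°) = -106.09°

-6.7 dB, -106.1°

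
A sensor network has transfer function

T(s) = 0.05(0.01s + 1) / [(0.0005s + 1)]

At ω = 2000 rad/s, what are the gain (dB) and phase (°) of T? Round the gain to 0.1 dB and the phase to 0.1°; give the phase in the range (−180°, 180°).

At ω = 2000 rad/s:
zero (1 + j2000·0.01) = 1 + j20 → |·| ≈ 20.025, ∠ ≈ 87.14°
pole (1 + j2000·0.0005) = 1 + j1 → |·| ≈ 1.4142, ∠ ≈ 45.00°
|T| = 0.05 · 20.025 / (1.4142) ≈ 0.708
Gain = 20 log₁₀(0.708) ≈ -3.00 dB
∠T = (87.14°) − (45.00°) = 42.14°

-3.0 dB, 42.1°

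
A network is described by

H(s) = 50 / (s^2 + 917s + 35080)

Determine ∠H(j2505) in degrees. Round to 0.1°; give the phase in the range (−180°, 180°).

Substitute s = j2505:
Numerator: 50 = 50 + j0
Denominator: (j2505)^2 + 917(j2505) + 35080 = -6239945 + j2297085
|N| = √(50² + 0²) ≈ 50, ∠N ≈ 0.00°
|D| = √(6239945² + 2297085²) ≈ 6.6493e+06, ∠D ≈ 159.79°
∠H = 0.00° − 159.79° = -159.79°

-159.8°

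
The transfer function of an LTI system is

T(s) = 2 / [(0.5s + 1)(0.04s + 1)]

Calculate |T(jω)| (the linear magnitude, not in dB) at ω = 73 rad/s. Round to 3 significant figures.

0.0177

At ω = 73 rad/s:
pole (1 + j73·0.5) = 1 + j36.5 → |·| ≈ 36.514, ∠ ≈ 88.43°
pole (1 + j73·0.04) = 1 + j2.92 → |·| ≈ 3.0865, ∠ ≈ 71.10°
|T| = 2 · 1 / (36.514 · 3.0865) ≈ 0.017746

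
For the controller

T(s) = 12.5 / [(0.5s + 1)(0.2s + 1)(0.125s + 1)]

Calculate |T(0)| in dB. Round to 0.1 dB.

21.9 dB

T(0) = 12.5 · 1 / 1 = 12.5
20 log₁₀(12.5) ≈ 21.94 dB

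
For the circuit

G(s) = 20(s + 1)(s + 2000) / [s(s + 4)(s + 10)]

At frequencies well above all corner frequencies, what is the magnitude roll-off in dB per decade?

-20 dB/decade

Each pole contributes −20 dB/decade at high frequency; each zero contributes +20 dB/decade.
Net: 2 zero(s) − 3 pole(s) → -20 dB/decade.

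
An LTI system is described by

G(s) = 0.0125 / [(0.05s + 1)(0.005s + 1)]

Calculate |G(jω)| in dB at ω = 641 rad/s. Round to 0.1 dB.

-78.7 dB

At ω = 641 rad/s:
pole (1 + j641·0.05) = 1 + j32.05 → |·| ≈ 32.066, ∠ ≈ 88.21°
pole (1 + j641·0.005) = 1 + j3.205 → |·| ≈ 3.3574, ∠ ≈ 72.67°
|G| = 0.0125 · 1 / (32.066 · 3.3574) ≈ 0.00011611
Gain = 20 log₁₀(0.00011611) ≈ -78.70 dB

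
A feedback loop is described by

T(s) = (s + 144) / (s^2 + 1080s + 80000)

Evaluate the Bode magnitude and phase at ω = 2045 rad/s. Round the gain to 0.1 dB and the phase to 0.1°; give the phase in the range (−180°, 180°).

-67.1 dB, -65.7°

Substitute s = j2045:
Numerator: (j2045) + 144 = 144 + j2045
Denominator: (j2045)^2 + 1080(j2045) + 80000 = -4102025 + j2208600
|N| = √(144² + 2045²) ≈ 2050.1, ∠N ≈ 85.97°
|D| = √(4102025² + 2208600²) ≈ 4.6588e+06, ∠D ≈ 151.70°
|T| = 2050.1 / 4.6588e+06 ≈ 0.00044005
Gain = 20 log₁₀(0.00044005) ≈ -67.13 dB
∠T = 85.97° − 151.70° = -65.73°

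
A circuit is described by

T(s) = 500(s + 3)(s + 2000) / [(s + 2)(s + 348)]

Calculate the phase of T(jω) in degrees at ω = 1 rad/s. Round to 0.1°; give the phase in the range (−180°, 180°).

-8.3°

At s = jω = j1:
zero (s+3): 3 + j1 → |·| = √(3²+1²) = √10 ≈ 3.1623, ∠ = arctan(1/3) ≈ 18.43°
zero (s+2000): 2000 + j1 → |·| = √(2000²+1²) = √4000001 ≈ 2000, ∠ = arctan(1/2000) ≈ 0.03°
pole (s+2): 2 + j1 → |·| = √(2²+1²) = √5 ≈ 2.2361, ∠ = arctan(1/2) ≈ 26.57°
pole (s+348): 348 + j1 → |·| = √(348²+1²) = √121105 ≈ 348, ∠ = arctan(1/348) ≈ 0.16°
∠T = 18.46° − 26.73° = -8.27°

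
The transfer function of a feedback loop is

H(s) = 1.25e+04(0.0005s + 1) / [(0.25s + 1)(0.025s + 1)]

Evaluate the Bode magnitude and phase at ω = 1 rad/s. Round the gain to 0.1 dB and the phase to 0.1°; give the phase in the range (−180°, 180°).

At ω = 1 rad/s:
zero (1 + j1·0.0005) = 1 + j0.0005 → |·| ≈ 1, ∠ ≈ 0.03°
pole (1 + j1·0.25) = 1 + j0.25 → |·| ≈ 1.0308, ∠ ≈ 14.04°
pole (1 + j1·0.025) = 1 + j0.025 → |·| ≈ 1.0003, ∠ ≈ 1.43°
|H| = 1.25e+04 · 1 / (1.0308 · 1.0003) ≈ 12123
Gain = 20 log₁₀(12123) ≈ 81.67 dB
∠H = (0.03°) − (14.04° + 1.43°) = -15.44°

81.7 dB, -15.4°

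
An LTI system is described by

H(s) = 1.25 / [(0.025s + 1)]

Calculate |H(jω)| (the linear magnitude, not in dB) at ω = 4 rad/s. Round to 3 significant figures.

At ω = 4 rad/s:
pole (1 + j4·0.025) = 1 + j0.1 → |·| ≈ 1.005, ∠ ≈ 5.71°
|H| = 1.25 · 1 / (1.005) ≈ 1.2438

1.24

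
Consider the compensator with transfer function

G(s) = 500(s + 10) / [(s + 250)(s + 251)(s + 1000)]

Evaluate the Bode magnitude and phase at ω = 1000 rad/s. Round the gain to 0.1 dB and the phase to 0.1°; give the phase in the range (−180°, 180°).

-69.6 dB, -107.4°

At s = jω = j1000:
zero (s+10): 10 + j1000 → |·| = √(10²+1000²) = √1000100 ≈ 1000, ∠ = arctan(1000/10) ≈ 89.43°
pole (s+250): 250 + j1000 → |·| = √(250²+1000²) = √1062500 ≈ 1030.8, ∠ = arctan(1000/250) ≈ 75.96°
pole (s+251): 251 + j1000 → |·| = √(251²+1000²) = √1063001 ≈ 1031, ∠ = arctan(1000/251) ≈ 75.91°
pole (s+1000): 1000 + j1000 → |·| = √(1000²+1000²) = √2000000 ≈ 1414.2, ∠ = arctan(1000/1000) ≈ 45.00°
|G| = 500 · 1000 / 1.5029e+09 ≈ 0.00033269
Gain = 20 log₁₀(0.00033269) ≈ -69.56 dB
∠G = 89.43° − 196.87° = -107.44°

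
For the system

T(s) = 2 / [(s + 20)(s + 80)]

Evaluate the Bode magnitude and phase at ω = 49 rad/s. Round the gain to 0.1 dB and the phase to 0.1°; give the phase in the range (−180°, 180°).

-67.9 dB, -99.3°

At s = jω = j49:
pole (s+20): 20 + j49 → |·| = √(20²+49²) = √2801 ≈ 52.924, ∠ = arctan(49/20) ≈ 67.80°
pole (s+80): 80 + j49 → |·| = √(80²+49²) = √8801 ≈ 93.814, ∠ = arctan(49/80) ≈ 31.49°
|T| = 2 / 4965 ≈ 0.00040282
Gain = 20 log₁₀(0.00040282) ≈ -67.90 dB
∠T = 0.00° − 99.29° = -99.29°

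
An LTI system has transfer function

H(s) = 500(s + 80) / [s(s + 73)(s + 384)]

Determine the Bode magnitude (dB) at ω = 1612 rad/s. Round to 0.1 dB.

At s = jω = j1612:
zero (s+80): 80 + j1612 → |·| = √(80²+1612²) = √2604944 ≈ 1614, ∠ = arctan(1612/80) ≈ 87.16°
pole (s+73): 73 + j1612 → |·| = √(73²+1612²) = √2603873 ≈ 1613.7, ∠ = arctan(1612/73) ≈ 87.41°
pole (s+384): 384 + j1612 → |·| = √(384²+1612²) = √2746000 ≈ 1657.1, ∠ = arctan(1612/384) ≈ 76.60°
pole at origin: |s| = 1612, ∠ = 90.00° (in denominator)
|H| = 500 · 1614 / 4.3106e+09 ≈ 0.00018721
Gain = 20 log₁₀(0.00018721) ≈ -74.55 dB

-74.6 dB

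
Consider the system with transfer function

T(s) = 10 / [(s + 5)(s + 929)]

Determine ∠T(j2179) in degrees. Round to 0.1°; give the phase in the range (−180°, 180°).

At s = jω = j2179:
pole (s+5): 5 + j2179 → |·| = √(5²+2179²) = √4748066 ≈ 2179, ∠ = arctan(2179/5) ≈ 89.87°
pole (s+929): 929 + j2179 → |·| = √(929²+2179²) = √5611082 ≈ 2368.8, ∠ = arctan(2179/929) ≈ 66.91°
∠T = 0.00° − 156.78° = -156.78°

-156.8°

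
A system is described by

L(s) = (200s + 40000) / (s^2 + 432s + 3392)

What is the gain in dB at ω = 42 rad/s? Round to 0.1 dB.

Substitute s = j42:
Numerator: 200(j42) + 40000 = 40000 + j8400
Denominator: (j42)^2 + 432(j42) + 3392 = 1628 + j18144
|N| = √(40000² + 8400²) ≈ 40872, ∠N ≈ 11.86°
|D| = √(1628² + 18144²) ≈ 18217, ∠D ≈ 84.87°
|L| = 40872 / 18217 ≈ 2.2436
Gain = 20 log₁₀(2.2436) ≈ 7.02 dB

7.0 dB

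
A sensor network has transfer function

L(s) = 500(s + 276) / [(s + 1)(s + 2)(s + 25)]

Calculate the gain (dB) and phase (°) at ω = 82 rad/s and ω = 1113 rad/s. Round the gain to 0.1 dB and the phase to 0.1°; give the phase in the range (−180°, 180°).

ω = 82: -12.1 dB, 125.6°; ω = 1113: -67.6 dB, 167.5°

At s = jω = j82:
zero (s+276): 276 + j82 → |·| = √(276²+82²) = √82900 ≈ 287.92, ∠ = arctan(82/276) ≈ 16.55°
pole (s+1): 1 + j82 → |·| = √(1²+82²) = √6725 ≈ 82.006, ∠ = arctan(82/1) ≈ 89.30°
pole (s+2): 2 + j82 → |·| = √(2²+82²) = √6728 ≈ 82.024, ∠ = arctan(82/2) ≈ 88.60°
pole (s+25): 25 + j82 → |·| = √(25²+82²) = √7349 ≈ 85.726, ∠ = arctan(82/25) ≈ 73.04°
|L| = 500 · 287.92 / 5.7663e+05 ≈ 0.24966
Gain = 20 log₁₀(0.24966) ≈ -12.05 dB
∠L = 16.55° − 250.94° = -234.39° ≡ 125.61° (principal value)

At s = jω = j1113:
zero (s+276): 276 + j1113 → |·| = √(276²+1113²) = √1314945 ≈ 1146.7, ∠ = arctan(1113/276) ≈ 76.07°
pole (s+1): 1 + j1113 → |·| = √(1²+1113²) = √1238770 ≈ 1113, ∠ = arctan(1113/1) ≈ 89.95°
pole (s+2): 2 + j1113 → |·| = √(2²+1113²) = √1238773 ≈ 1113, ∠ = arctan(1113/2) ≈ 89.90°
pole (s+25): 25 + j1113 → |·| = √(25²+1113²) = √1239394 ≈ 1113.3, ∠ = arctan(1113/25) ≈ 88.71°
|L| = 500 · 1146.7 / 1.3791e+09 ≈ 0.00041574
Gain = 20 log₁₀(0.00041574) ≈ -67.62 dB
∠L = 76.07° − 268.56° = -192.49° ≡ 167.51° (principal value)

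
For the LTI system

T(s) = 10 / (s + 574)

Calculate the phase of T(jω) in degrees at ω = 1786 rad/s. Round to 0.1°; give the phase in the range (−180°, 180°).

At s = jω = j1786:
pole (s+574): 574 + j1786 → |·| = √(574²+1786²) = √3519272 ≈ 1876, ∠ = arctan(1786/574) ≈ 72.18°
∠T = 0.00° − 72.18° = -72.18°

-72.2°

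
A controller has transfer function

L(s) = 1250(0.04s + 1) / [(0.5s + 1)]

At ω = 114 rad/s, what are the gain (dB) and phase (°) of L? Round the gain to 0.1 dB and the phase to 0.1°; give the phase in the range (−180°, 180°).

40.2 dB, -11.4°

At ω = 114 rad/s:
zero (1 + j114·0.04) = 1 + j4.56 → |·| ≈ 4.6684, ∠ ≈ 77.63°
pole (1 + j114·0.5) = 1 + j57 → |·| ≈ 57.009, ∠ ≈ 88.99°
|L| = 1250 · 4.6684 / (57.009) ≈ 102.36
Gain = 20 log₁₀(102.36) ≈ 40.20 dB
∠L = (77.63°) − (88.99°) = -11.36°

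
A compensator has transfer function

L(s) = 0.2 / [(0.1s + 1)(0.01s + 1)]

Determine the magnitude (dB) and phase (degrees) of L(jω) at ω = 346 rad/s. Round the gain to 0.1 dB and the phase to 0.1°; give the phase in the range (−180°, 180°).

-55.9 dB, -162.2°

At ω = 346 rad/s:
pole (1 + j346·0.1) = 1 + j34.6 → |·| ≈ 34.614, ∠ ≈ 88.34°
pole (1 + j346·0.01) = 1 + j3.46 → |·| ≈ 3.6016, ∠ ≈ 73.88°
|L| = 0.2 · 1 / (34.614 · 3.6016) ≈ 0.0016043
Gain = 20 log₁₀(0.0016043) ≈ -55.89 dB
∠L = (0°) − (88.34° + 73.88°) = -162.22°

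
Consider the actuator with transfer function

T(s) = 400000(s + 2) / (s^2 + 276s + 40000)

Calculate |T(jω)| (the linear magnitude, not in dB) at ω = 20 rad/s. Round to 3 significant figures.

At s = jω = j20:
zero (s+2): 2 + j20 → |·| = √(2²+20²) = √404 ≈ 20.1, ∠ = arctan(20/2) ≈ 84.29°
quadratic: (j20)² + 276·j20 + 40000 = 39600 + j5520 → |·| ≈ 39983, ∠ ≈ 7.94°
|T| = 400000 · 20.1 / 39983 ≈ 201.09

201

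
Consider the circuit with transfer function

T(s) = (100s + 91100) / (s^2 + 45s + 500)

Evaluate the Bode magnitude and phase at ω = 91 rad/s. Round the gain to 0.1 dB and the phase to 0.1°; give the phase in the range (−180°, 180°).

20.4 dB, -146.5°

Substitute s = j91:
Numerator: 100(j91) + 91100 = 91100 + j9100
Denominator: (j91)^2 + 45(j91) + 500 = -7781 + j4095
|N| = √(91100² + 9100²) ≈ 91553, ∠N ≈ 5.70°
|D| = √(7781² + 4095²) ≈ 8792.8, ∠D ≈ 152.24°
|T| = 91553 / 8792.8 ≈ 10.412
Gain = 20 log₁₀(10.412) ≈ 20.35 dB
∠T = 5.70° − 152.24° = -146.54°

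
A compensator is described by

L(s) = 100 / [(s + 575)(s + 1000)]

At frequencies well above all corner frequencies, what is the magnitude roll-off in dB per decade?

-40 dB/decade

Each pole contributes −20 dB/decade at high frequency; each zero contributes +20 dB/decade.
Net: 0 zero(s) − 2 pole(s) → -40 dB/decade.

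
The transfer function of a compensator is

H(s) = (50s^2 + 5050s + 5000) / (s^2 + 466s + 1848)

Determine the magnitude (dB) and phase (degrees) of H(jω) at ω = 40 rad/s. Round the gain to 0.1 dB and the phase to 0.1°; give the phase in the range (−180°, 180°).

Substitute s = j40:
Numerator: 50(j40)^2 + 5050(j40) + 5000 = -75000 + j202000
Denominator: (j40)^2 + 466(j40) + 1848 = 248 + j18640
|N| = √(75000² + 202000²) ≈ 2.1547e+05, ∠N ≈ 110.37°
|D| = √(248² + 18640²) ≈ 18642, ∠D ≈ 89.24°
|H| = 2.1547e+05 / 18642 ≈ 11.558
Gain = 20 log₁₀(11.558) ≈ 21.26 dB
∠H = 110.37° − 89.24° = 21.13°

21.3 dB, 21.1°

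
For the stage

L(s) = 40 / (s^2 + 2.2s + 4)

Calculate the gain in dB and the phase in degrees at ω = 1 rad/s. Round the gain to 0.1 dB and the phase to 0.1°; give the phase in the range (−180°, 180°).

At s = jω = j1:
quadratic: (j1)² + 2.2·j1 + 4 = 3 + j2.2 → |·| ≈ 3.7202, ∠ ≈ 36.25°
|L| = 40 / 3.7202 ≈ 10.752
Gain = 20 log₁₀(10.752) ≈ 20.63 dB
∠L = 0.00° − 36.25° = -36.25°

20.6 dB, -36.3°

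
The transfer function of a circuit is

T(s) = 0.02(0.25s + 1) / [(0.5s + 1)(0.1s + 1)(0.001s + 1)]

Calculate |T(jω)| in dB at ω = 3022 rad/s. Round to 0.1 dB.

-99.7 dB

At ω = 3022 rad/s:
zero (1 + j3022·0.25) = 1 + j755.5 → |·| ≈ 755.5, ∠ ≈ 89.92°
pole (1 + j3022·0.5) = 1 + j1511 → |·| ≈ 1511, ∠ ≈ 89.96°
pole (1 + j3022·0.1) = 1 + j302.2 → |·| ≈ 302.2, ∠ ≈ 89.81°
pole (1 + j3022·0.001) = 1 + j3.022 → |·| ≈ 3.1832, ∠ ≈ 71.69°
|T| = 0.02 · 755.5 / (1511 · 302.2 · 3.1832) ≈ 1.0395e-05
Gain = 20 log₁₀(1.0395e-05) ≈ -99.66 dB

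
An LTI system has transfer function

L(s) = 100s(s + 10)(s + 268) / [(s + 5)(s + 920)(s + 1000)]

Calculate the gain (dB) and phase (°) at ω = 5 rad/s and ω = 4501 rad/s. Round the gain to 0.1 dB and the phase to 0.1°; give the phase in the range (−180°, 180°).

At s = jω = j5:
zero (s+10): 10 + j5 → |·| = √(10²+5²) = √125 ≈ 11.18, ∠ = arctan(5/10) ≈ 26.57°
zero (s+268): 268 + j5 → |·| = √(268²+5²) = √71849 ≈ 268.05, ∠ = arctan(5/268) ≈ 1.07°
zero at origin: s = j5 → |·| = 5, ∠ = 90.00°
pole (s+5): 5 + j5 → |·| = √(5²+5²) = √50 ≈ 7.0711, ∠ = arctan(5/5) ≈ 45.00°
pole (s+920): 920 + j5 → |·| = √(920²+5²) = √846425 ≈ 920.01, ∠ = arctan(5/920) ≈ 0.31°
pole (s+1000): 1000 + j5 → |·| = √(1000²+5²) = √1000025 ≈ 1000, ∠ = arctan(5/1000) ≈ 0.29°
|L| = 100 · 14984 / 6.5055e+06 ≈ 0.23033
Gain = 20 log₁₀(0.23033) ≈ -12.75 dB
∠L = 117.64° − 45.60° = 72.04°

At s = jω = j4501:
zero (s+10): 10 + j4501 → |·| = √(10²+4501²) = √20259101 ≈ 4501, ∠ = arctan(4501/10) ≈ 89.87°
zero (s+268): 268 + j4501 → |·| = √(268²+4501²) = √20330825 ≈ 4509, ∠ = arctan(4501/268) ≈ 86.59°
zero at origin: s = j4501 → |·| = 4501, ∠ = 90.00°
pole (s+5): 5 + j4501 → |·| = √(5²+4501²) = √20259026 ≈ 4501, ∠ = arctan(4501/5) ≈ 89.94°
pole (s+920): 920 + j4501 → |·| = √(920²+4501²) = √21105401 ≈ 4594.1, ∠ = arctan(4501/920) ≈ 78.45°
pole (s+1000): 1000 + j4501 → |·| = √(1000²+4501²) = √21259001 ≈ 4610.7, ∠ = arctan(4501/1000) ≈ 77.47°
|L| = 100 · 9.1348e+10 / 9.534e+10 ≈ 95.813
Gain = 20 log₁₀(95.813) ≈ 39.63 dB
∠L = 266.46° − 245.86° = 20.60°

ω = 5: -12.8 dB, 72.0°; ω = 4501: 39.6 dB, 20.6°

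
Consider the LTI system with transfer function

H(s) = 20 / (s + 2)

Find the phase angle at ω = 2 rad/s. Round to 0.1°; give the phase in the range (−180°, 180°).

-45.0°

Substitute s = j2:
Numerator: 20 = 20 + j0
Denominator: (j2) + 2 = 2 + j2
|N| = √(20² + 0²) ≈ 20, ∠N ≈ 0.00°
|D| = √(2² + 2²) ≈ 2.8284, ∠D ≈ 45.00°
∠H = 0.00° − 45.00° = -45.00°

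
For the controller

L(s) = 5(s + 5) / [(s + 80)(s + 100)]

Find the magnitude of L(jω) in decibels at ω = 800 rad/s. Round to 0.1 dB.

-44.2 dB

At s = jω = j800:
zero (s+5): 5 + j800 → |·| = √(5²+800²) = √640025 ≈ 800.02, ∠ = arctan(800/5) ≈ 89.64°
pole (s+80): 80 + j800 → |·| = √(80²+800²) = √646400 ≈ 803.99, ∠ = arctan(800/80) ≈ 84.29°
pole (s+100): 100 + j800 → |·| = √(100²+800²) = √650000 ≈ 806.23, ∠ = arctan(800/100) ≈ 82.87°
|L| = 5 · 800.02 / 6.482e+05 ≈ 0.0061711
Gain = 20 log₁₀(0.0061711) ≈ -44.19 dB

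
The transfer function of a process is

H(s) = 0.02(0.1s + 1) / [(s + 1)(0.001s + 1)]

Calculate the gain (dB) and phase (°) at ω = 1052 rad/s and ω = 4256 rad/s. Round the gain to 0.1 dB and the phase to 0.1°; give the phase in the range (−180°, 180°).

At ω = 1052 rad/s:
zero (1 + j1052·0.1) = 1 + j105.2 → |·| ≈ 105.2, ∠ ≈ 89.46°
pole (1 + j1052·1) = 1 + j1052 → |·| ≈ 1052, ∠ ≈ 89.95°
pole (1 + j1052·0.001) = 1 + j1.052 → |·| ≈ 1.4514, ∠ ≈ 46.45°
|H| = 0.02 · 105.2 / (1052 · 1.4514) ≈ 0.001378
Gain = 20 log₁₀(0.001378) ≈ -57.22 dB
∠H = (89.46°) − (89.95° + 46.45°) = -46.94°

At ω = 4256 rad/s:
zero (1 + j4256·0.1) = 1 + j425.6 → |·| ≈ 425.6, ∠ ≈ 89.87°
pole (1 + j4256·1) = 1 + j4256 → |·| ≈ 4256, ∠ ≈ 89.99°
pole (1 + j4256·0.001) = 1 + j4.256 → |·| ≈ 4.3719, ∠ ≈ 76.78°
|H| = 0.02 · 425.6 / (4256 · 4.3719) ≈ 0.00045747
Gain = 20 log₁₀(0.00045747) ≈ -66.79 dB
∠H = (89.87°) − (89.99° + 76.78°) = -76.90°

ω = 1052: -57.2 dB, -46.9°; ω = 4256: -66.8 dB, -76.9°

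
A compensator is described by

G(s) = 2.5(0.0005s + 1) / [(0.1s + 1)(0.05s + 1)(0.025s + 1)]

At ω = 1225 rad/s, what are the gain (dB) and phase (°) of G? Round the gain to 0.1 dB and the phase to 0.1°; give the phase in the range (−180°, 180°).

-97.9 dB, 124.8°

At ω = 1225 rad/s:
zero (1 + j1225·0.0005) = 1 + j0.6125 → |·| ≈ 1.1727, ∠ ≈ 31.49°
pole (1 + j1225·0.1) = 1 + j122.5 → |·| ≈ 122.5, ∠ ≈ 89.53°
pole (1 + j1225·0.05) = 1 + j61.25 → |·| ≈ 61.258, ∠ ≈ 89.06°
pole (1 + j1225·0.025) = 1 + j30.625 → |·| ≈ 30.641, ∠ ≈ 88.13°
|G| = 2.5 · 1.1727 / (122.5 · 61.258 · 30.641) ≈ 1.275e-05
Gain = 20 log₁₀(1.275e-05) ≈ -97.89 dB
∠G = (31.49°) − (89.53° + 89.06° + 88.13°) = -235.23° ≡ 124.77° (principal value)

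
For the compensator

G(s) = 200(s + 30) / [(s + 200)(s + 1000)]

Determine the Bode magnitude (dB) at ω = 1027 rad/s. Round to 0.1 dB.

At s = jω = j1027:
zero (s+30): 30 + j1027 → |·| = √(30²+1027²) = √1055629 ≈ 1027.4, ∠ = arctan(1027/30) ≈ 88.33°
pole (s+200): 200 + j1027 → |·| = √(200²+1027²) = √1094729 ≈ 1046.3, ∠ = arctan(1027/200) ≈ 78.98°
pole (s+1000): 1000 + j1027 → |·| = √(1000²+1027²) = √2054729 ≈ 1433.4, ∠ = arctan(1027/1000) ≈ 45.76°
|G| = 200 · 1027.4 / 1.4998e+06 ≈ 0.137
Gain = 20 log₁₀(0.137) ≈ -17.27 dB

-17.3 dB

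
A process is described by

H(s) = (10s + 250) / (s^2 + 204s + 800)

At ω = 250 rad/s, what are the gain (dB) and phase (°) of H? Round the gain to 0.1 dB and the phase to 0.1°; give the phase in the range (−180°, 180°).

-30.1 dB, -56.1°

Substitute s = j250:
Numerator: 10(j250) + 250 = 250 + j2500
Denominator: (j250)^2 + 204(j250) + 800 = -61700 + j51000
|N| = √(250² + 2500²) ≈ 2512.5, ∠N ≈ 84.29°
|D| = √(61700² + 51000²) ≈ 80049, ∠D ≈ 140.42°
|H| = 2512.5 / 80049 ≈ 0.031387
Gain = 20 log₁₀(0.031387) ≈ -30.07 dB
∠H = 84.29° − 140.42° = -56.13°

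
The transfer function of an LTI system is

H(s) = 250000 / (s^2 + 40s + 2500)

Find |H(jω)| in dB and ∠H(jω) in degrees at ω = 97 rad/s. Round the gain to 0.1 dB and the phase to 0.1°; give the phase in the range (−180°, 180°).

At s = jω = j97:
quadratic: (j97)² + 40·j97 + 2500 = -6909 + j3880 → |·| ≈ 7923.9, ∠ ≈ 150.68°
|H| = 250000 / 7923.9 ≈ 31.55
Gain = 20 log₁₀(31.55) ≈ 29.98 dB
∠H = 0.00° − 150.68° = -150.68°

30.0 dB, -150.7°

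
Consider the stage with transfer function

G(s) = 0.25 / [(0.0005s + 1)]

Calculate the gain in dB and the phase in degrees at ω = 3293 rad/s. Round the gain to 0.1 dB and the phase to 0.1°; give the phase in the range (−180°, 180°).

At ω = 3293 rad/s:
pole (1 + j3293·0.0005) = 1 + j1.6465 → |·| ≈ 1.9264, ∠ ≈ 58.73°
|G| = 0.25 · 1 / (1.9264) ≈ 0.12978
Gain = 20 log₁₀(0.12978) ≈ -17.74 dB
∠G = (0°) − (58.73°) = -58.73°

-17.7 dB, -58.7°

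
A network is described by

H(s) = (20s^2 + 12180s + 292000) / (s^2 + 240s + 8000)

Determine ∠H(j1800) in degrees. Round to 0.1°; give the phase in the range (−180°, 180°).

Substitute s = j1800:
Numerator: 20(j1800)^2 + 12180(j1800) + 292000 = -64508000 + j21924000
Denominator: (j1800)^2 + 240(j1800) + 8000 = -3232000 + j432000
|N| = √(64508000² + 21924000²) ≈ 6.8132e+07, ∠N ≈ 161.23°
|D| = √(3232000² + 432000²) ≈ 3.2607e+06, ∠D ≈ 172.39°
∠H = 161.23° − 172.39° = -11.16°

-11.2°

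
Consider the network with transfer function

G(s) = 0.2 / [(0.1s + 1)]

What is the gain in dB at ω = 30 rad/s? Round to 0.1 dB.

At ω = 30 rad/s:
pole (1 + j30·0.1) = 1 + j3 → |·| ≈ 3.1623, ∠ ≈ 71.57°
|G| = 0.2 · 1 / (3.1623) ≈ 0.063245
Gain = 20 log₁₀(0.063245) ≈ -23.98 dB

-24.0 dB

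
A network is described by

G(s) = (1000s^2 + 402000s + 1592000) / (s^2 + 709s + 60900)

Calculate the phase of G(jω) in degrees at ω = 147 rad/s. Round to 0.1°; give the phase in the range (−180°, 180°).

39.4°

Substitute s = j147:
Numerator: 1000(j147)^2 + 402000(j147) + 1592000 = -20017000 + j59094000
Denominator: (j147)^2 + 709(j147) + 60900 = 39291 + j104223
|N| = √(20017000² + 59094000²) ≈ 6.2392e+07, ∠N ≈ 108.71°
|D| = √(39291² + 104223²) ≈ 1.1138e+05, ∠D ≈ 69.34°
∠G = 108.71° − 69.34° = 39.37°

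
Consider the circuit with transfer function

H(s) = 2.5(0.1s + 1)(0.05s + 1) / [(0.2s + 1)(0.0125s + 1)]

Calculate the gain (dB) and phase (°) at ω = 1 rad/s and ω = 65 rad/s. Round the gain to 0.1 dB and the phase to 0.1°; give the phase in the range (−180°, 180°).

ω = 1: 7.8 dB, -3.5°; ω = 65: 10.4 dB, 29.5°

At ω = 1 rad/s:
zero (1 + j1·0.1) = 1 + j0.1 → |·| ≈ 1.005, ∠ ≈ 5.71°
zero (1 + j1·0.05) = 1 + j0.05 → |·| ≈ 1.0012, ∠ ≈ 2.86°
pole (1 + j1·0.2) = 1 + j0.2 → |·| ≈ 1.0198, ∠ ≈ 11.31°
pole (1 + j1·0.0125) = 1 + j0.0125 → |·| ≈ 1.0001, ∠ ≈ 0.72°
|H| = 2.5 · 1.005 · 1.0012 / (1.0198 · 1.0001) ≈ 2.4664
Gain = 20 log₁₀(2.4664) ≈ 7.84 dB
∠H = (5.71° + 2.86°) − (11.31° + 0.72°) = -3.46°

At ω = 65 rad/s:
zero (1 + j65·0.1) = 1 + j6.5 → |·| ≈ 6.5765, ∠ ≈ 81.25°
zero (1 + j65·0.05) = 1 + j3.25 → |·| ≈ 3.4004, ∠ ≈ 72.90°
pole (1 + j65·0.2) = 1 + j13 → |·| ≈ 13.038, ∠ ≈ 85.60°
pole (1 + j65·0.0125) = 1 + j0.8125 → |·| ≈ 1.2885, ∠ ≈ 39.09°
|H| = 2.5 · 6.5765 · 3.4004 / (13.038 · 1.2885) ≈ 3.3279
Gain = 20 log₁₀(3.3279) ≈ 10.44 dB
∠H = (81.25° + 72.90°) − (85.60° + 39.09°) = 29.46°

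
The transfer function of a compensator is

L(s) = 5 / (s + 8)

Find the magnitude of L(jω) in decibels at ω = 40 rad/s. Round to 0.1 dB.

-18.2 dB

At s = jω = j40:
pole (s+8): 8 + j40 → |·| = √(8²+40²) = √1664 ≈ 40.792, ∠ = arctan(40/8) ≈ 78.69°
|L| = 5 / 40.792 ≈ 0.12257
Gain = 20 log₁₀(0.12257) ≈ -18.23 dB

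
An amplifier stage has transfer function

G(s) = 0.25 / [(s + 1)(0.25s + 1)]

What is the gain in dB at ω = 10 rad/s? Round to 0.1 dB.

-40.7 dB

At ω = 10 rad/s:
pole (1 + j10·1) = 1 + j10 → |·| ≈ 10.05, ∠ ≈ 84.29°
pole (1 + j10·0.25) = 1 + j2.5 → |·| ≈ 2.6926, ∠ ≈ 68.20°
|G| = 0.25 · 1 / (10.05 · 2.6926) ≈ 0.0092385
Gain = 20 log₁₀(0.0092385) ≈ -40.69 dB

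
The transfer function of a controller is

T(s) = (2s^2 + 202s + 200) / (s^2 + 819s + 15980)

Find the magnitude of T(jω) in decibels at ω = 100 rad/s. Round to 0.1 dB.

-9.3 dB

Substitute s = j100:
Numerator: 2(j100)^2 + 202(j100) + 200 = -19800 + j20200
Denominator: (j100)^2 + 819(j100) + 15980 = 5980 + j81900
|N| = √(19800² + 20200²) ≈ 28286, ∠N ≈ 134.43°
|D| = √(5980² + 81900²) ≈ 82118, ∠D ≈ 85.82°
|T| = 28286 / 82118 ≈ 0.34446
Gain = 20 log₁₀(0.34446) ≈ -9.26 dB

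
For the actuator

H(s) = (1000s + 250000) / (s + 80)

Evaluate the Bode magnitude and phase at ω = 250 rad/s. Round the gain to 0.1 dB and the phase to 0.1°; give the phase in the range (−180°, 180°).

Substitute s = j250:
Numerator: 1000(j250) + 250000 = 250000 + j250000
Denominator: (j250) + 80 = 80 + j250
|N| = √(250000² + 250000²) ≈ 3.5355e+05, ∠N ≈ 45.00°
|D| = √(80² + 250²) ≈ 262.49, ∠D ≈ 72.26°
|H| = 3.5355e+05 / 262.49 ≈ 1346.9
Gain = 20 log₁₀(1346.9) ≈ 62.59 dB
∠H = 45.00° − 72.26° = -27.26°

62.6 dB, -27.3°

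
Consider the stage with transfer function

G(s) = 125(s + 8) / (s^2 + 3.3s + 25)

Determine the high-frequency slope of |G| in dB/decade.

Each pole contributes −20 dB/decade at high frequency; each zero contributes +20 dB/decade.
Net: 1 zero(s) − 2 pole(s) → -20 dB/decade.

-20 dB/decade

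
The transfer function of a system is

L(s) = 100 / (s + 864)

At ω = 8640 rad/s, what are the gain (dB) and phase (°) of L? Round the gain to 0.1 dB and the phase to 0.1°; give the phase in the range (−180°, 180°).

Substitute s = j8640:
Numerator: 100 = 100 + j0
Denominator: (j8640) + 864 = 864 + j8640
|N| = √(100² + 0²) ≈ 100, ∠N ≈ 0.00°
|D| = √(864² + 8640²) ≈ 8683.1, ∠D ≈ 84.29°
|L| = 100 / 8683.1 ≈ 0.011517
Gain = 20 log₁₀(0.011517) ≈ -38.77 dB
∠L = 0.00° − 84.29° = -84.29°

-38.8 dB, -84.3°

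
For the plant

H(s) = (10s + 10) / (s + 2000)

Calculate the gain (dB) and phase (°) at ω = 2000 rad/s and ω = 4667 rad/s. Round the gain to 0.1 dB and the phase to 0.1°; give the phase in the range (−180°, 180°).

Substitute s = j2000:
Numerator: 10(j2000) + 10 = 10 + j20000
Denominator: (j2000) + 2000 = 2000 + j2000
|N| = √(10² + 20000²) ≈ 20000, ∠N ≈ 89.97°
|D| = √(2000² + 2000²) ≈ 2828.4, ∠D ≈ 45.00°
|H| = 20000 / 2828.4 ≈ 7.0711
Gain = 20 log₁₀(7.0711) ≈ 16.99 dB
∠H = 89.97° − 45.00° = 44.97°

Substitute s = j4667:
Numerator: 10(j4667) + 10 = 10 + j46670
Denominator: (j4667) + 2000 = 2000 + j4667
|N| = √(10² + 46670²) ≈ 46670, ∠N ≈ 89.99°
|D| = √(2000² + 4667²) ≈ 5077.5, ∠D ≈ 66.80°
|H| = 46670 / 5077.5 ≈ 9.1915
Gain = 20 log₁₀(9.1915) ≈ 19.27 dB
∠H = 89.99° − 66.80° = 23.19°

ω = 2000: 17.0 dB, 45.0°; ω = 4667: 19.3 dB, 23.2°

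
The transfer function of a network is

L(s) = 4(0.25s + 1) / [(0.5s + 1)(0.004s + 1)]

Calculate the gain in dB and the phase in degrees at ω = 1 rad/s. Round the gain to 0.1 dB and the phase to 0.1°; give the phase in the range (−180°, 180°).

At ω = 1 rad/s:
zero (1 + j1·0.25) = 1 + j0.25 → |·| ≈ 1.0308, ∠ ≈ 14.04°
pole (1 + j1·0.5) = 1 + j0.5 → |·| ≈ 1.118, ∠ ≈ 26.57°
pole (1 + j1·0.004) = 1 + j0.004 → |·| ≈ 1, ∠ ≈ 0.23°
|L| = 4 · 1.0308 / (1.118 · 1) ≈ 3.688
Gain = 20 log₁₀(3.688) ≈ 11.34 dB
∠L = (14.04°) − (26.57° + 0.23°) = -12.76°

11.3 dB, -12.8°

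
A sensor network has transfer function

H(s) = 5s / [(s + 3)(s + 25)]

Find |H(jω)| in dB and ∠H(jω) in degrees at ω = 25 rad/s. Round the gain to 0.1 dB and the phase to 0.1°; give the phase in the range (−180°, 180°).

At s = jω = j25:
zero at origin: s = j25 → |·| = 25, ∠ = 90.00°
pole (s+3): 3 + j25 → |·| = √(3²+25²) = √634 ≈ 25.179, ∠ = arctan(25/3) ≈ 83.16°
pole (s+25): 25 + j25 → |·| = √(25²+25²) = √1250 ≈ 35.355, ∠ = arctan(25/25) ≈ 45.00°
|H| = 5 · 25 / 890.2 ≈ 0.14042
Gain = 20 log₁₀(0.14042) ≈ -17.05 dB
∠H = 90.00° − 128.16° = -38.16°

-17.1 dB, -38.2°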